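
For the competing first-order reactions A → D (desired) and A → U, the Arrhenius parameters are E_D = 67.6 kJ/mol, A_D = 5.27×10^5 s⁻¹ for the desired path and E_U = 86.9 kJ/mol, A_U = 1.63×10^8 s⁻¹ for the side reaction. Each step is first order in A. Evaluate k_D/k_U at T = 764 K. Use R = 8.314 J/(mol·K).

0.0675

k_D/k_U = (A_D/A_U)·exp[−(E_D−E_U)/(RT)] = (A_D/A_U)·exp[(E_U−E_D)/(RT)].
(E_U−E_D)/(RT) = (86.9−67.6)×10³/(8.314×764) = 19300/6352 = 3.038.
k_D/k_U = (5.27×10^5/1.63×10^8)·exp(3.038) = 0.003233 × 20.87 = 0.0675.
Since E_D < E_U, lowering the temperature improves selectivity toward D.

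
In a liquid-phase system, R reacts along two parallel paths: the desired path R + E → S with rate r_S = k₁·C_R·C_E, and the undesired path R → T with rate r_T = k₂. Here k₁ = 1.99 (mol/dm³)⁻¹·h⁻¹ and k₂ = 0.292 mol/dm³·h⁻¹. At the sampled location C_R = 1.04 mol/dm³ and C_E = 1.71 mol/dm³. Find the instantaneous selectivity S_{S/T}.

12.1

S_{S/T} = r_S/r_T = (k₁·C_R·C_E)/(k₂) = (k₁/k₂)·C_R·C_E.
= (1.99×1.040×1.710) / (0.292) = 3.539/0.2920 = 12.1.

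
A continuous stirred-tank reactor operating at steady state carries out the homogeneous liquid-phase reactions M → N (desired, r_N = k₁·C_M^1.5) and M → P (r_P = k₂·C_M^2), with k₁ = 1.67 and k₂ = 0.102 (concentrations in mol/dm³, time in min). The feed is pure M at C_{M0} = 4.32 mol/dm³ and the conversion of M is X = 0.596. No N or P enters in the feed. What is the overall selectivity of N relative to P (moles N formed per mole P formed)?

12.4

Exit C_M = C_{M0}(1−X) = 4.32×0.404 = 1.745 mol/dm³.
In a CSTR the entire volume is at exit conditions, so r_N = 1.67×1.745^1.5 = 3.850 and r_P = 0.102×1.745^2 = 0.3107.
Overall selectivity = C_N/C_P = r_Nτ/(r_Pτ) = r_N/r_P = 12.4.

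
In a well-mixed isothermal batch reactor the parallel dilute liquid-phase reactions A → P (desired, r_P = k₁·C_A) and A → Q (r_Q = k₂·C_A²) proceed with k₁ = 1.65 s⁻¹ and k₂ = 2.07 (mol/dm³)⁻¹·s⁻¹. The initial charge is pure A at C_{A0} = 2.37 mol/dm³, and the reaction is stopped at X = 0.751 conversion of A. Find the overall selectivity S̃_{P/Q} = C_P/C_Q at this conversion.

0.587

C_A = C_{A0}(1−X) = 0.5901 mol/dm³.
Along a PFR/batch, dC_P/dC_A = −r_P/(r_P+r_Q) = −k₁/(k₁+k₂·C_A).
Integrating from C_{A0} to C_A: C_P = (1.65/2.07)·ln[(1.65+2.07·2.37)/(1.65+2.07·0.590)] = 0.7971·ln(6.556/2.872) = 0.6580 mol/dm³.
C_Q = (C_{A0}−C_A)−C_P = 1.122 mol/dm³; S̃_{P/Q} = 0.6580/1.122 = 0.587.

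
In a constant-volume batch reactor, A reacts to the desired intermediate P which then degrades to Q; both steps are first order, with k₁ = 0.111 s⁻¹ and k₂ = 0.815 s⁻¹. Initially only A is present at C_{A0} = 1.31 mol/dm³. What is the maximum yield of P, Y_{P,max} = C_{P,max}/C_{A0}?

0.0995

Evaluating C_P at t_opt = ln(k₂/k₁)/(k₂−k₁) gives C_{P,max}/C_{A0} = (k₁/k₂)^[k₂/(k₂−k₁)].
= (0.111/0.815)^(0.815/(0.815−0.111)) = (0.1362)^(1.158) = 0.09946.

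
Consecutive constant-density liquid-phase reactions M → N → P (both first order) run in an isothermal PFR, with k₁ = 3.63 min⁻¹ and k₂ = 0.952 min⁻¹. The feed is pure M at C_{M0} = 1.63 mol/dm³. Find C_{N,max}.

1.01 mol/dm³

For a first-order series the maximum intermediate yield is C_{N,max}/C_{M0} = (k₁/k₂)^[k₂/(k₂−k₁)].
= (3.63/0.952)^(0.952/(0.952−3.63)) = (3.813)^(-0.3555) = 0.6214.
C_{N,max} = 0.6214×1.63 = 1.01 mol/dm³.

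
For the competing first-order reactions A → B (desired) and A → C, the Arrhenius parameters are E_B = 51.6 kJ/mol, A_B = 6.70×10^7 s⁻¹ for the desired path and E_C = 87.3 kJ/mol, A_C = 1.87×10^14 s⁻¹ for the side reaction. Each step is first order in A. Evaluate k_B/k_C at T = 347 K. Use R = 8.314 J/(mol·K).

k_B/k_C = (A_B/A_C)·exp[−(E_B−E_C)/(RT)] = (A_B/A_C)·exp[(E_C−E_B)/(RT)].
(E_C−E_B)/(RT) = (87.3−51.6)×10³/(8.314×347) = 35700/2885 = 12.37.
k_B/k_C = (6.70×10^7/1.87×10^14)·exp(12.37) = 3.583×10^-7 × 2.367×10^5 = 0.0848.
Since E_B < E_C, lowering the temperature improves selectivity toward B.

0.0848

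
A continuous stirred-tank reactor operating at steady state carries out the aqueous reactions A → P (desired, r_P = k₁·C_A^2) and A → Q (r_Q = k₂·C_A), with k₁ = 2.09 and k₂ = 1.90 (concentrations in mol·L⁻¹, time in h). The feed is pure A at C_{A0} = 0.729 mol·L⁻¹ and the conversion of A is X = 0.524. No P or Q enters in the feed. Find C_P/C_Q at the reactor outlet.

0.382

Exit C_A = C_{A0}(1−X) = 0.729×0.476 = 0.3470 mol·L⁻¹.
In a CSTR the entire volume is at exit conditions, so r_P = 2.09×0.3470^2 = 0.2517 and r_Q = 1.90×0.3470 = 0.6593.
Overall selectivity = C_P/C_Q = r_Pτ/(r_Qτ) = r_P/r_Q = 0.382.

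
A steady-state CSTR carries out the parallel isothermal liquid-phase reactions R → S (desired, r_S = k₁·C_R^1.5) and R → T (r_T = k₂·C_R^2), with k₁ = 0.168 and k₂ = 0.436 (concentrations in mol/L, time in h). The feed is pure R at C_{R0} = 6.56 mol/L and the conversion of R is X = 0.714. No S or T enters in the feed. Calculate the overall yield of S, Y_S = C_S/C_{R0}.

0.157

Exit C_R = C_{R0}(1−X) = 6.56×0.286 = 1.876 mol/L.
Rates in a CSTR are evaluated at the outlet concentration: r_S = 0.168×1.876^1.5 = 0.4317, r_T = 0.436×1.876^2 = 1.535.
Fraction of consumed R going to S: r_S/(r_S+r_T) = 0.2195.
C_S = 0.2195·C_{R0}·X = 0.2195×6.56×0.714 = 1.03 mol/L; Y_S = C_S/C_{R0} = 0.157.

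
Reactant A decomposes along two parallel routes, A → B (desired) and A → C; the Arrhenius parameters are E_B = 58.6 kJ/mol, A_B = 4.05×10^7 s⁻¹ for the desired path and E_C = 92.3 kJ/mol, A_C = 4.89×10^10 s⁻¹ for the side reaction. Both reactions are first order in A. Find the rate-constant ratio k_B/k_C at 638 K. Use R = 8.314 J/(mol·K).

0.476

Since both paths have the same order in A, the concentration cancels and S_{B/C} = k_B/k_C = (A_B/A_C)·exp[(E_C−E_B)/(RT)].
(E_C−E_B)/(RT) = (92.3−58.6)×10³/(8.314×638) = 33700/5304 = 6.353.
k_B/k_C = (4.05×10^7/4.89×10^10)·exp(6.353) = 8.282×10^-4 × 574.4 = 0.476.
Since E_B < E_C, lowering the temperature improves selectivity toward B.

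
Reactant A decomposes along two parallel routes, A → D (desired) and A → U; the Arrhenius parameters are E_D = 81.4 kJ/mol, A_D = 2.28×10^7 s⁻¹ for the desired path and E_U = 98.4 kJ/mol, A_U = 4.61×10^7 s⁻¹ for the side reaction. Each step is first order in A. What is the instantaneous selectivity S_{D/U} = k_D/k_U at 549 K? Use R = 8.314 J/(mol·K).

Since both paths have the same order in A, the concentration cancels and S_{D/U} = k_D/k_U = (A_D/A_U)·exp[(E_U−E_D)/(RT)].
(E_U−E_D)/(RT) = (98.4−81.4)×10³/(8.314×549) = 17000/4564 = 3.724.
k_D/k_U = (2.28×10^7/4.61×10^7)·exp(3.724) = 0.4946 × 41.45 = 20.5.

20.5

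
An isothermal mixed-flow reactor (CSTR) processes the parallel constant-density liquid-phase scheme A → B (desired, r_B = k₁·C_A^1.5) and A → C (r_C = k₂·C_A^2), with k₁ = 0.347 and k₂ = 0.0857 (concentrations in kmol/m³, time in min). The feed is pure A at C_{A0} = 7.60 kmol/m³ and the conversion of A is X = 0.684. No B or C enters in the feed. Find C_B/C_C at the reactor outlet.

2.61

Exit C_A = C_{A0}(1−X) = 7.60×0.316 = 2.402 kmol/m³.
Rates in a CSTR are evaluated at the outlet concentration: r_B = 0.347×2.402^1.5 = 1.291, r_C = 0.0857×2.402^2 = 0.4943.
Overall selectivity = C_B/C_C = r_Bτ/(r_Cτ) = r_B/r_C = 2.61.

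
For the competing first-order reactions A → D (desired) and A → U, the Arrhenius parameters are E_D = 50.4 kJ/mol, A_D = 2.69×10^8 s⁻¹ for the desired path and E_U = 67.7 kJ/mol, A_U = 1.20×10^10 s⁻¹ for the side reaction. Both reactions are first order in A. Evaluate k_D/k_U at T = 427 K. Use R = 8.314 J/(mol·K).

k_D/k_U = (A_D/A_U)·exp[−(E_D−E_U)/(RT)] = (A_D/A_U)·exp[(E_U−E_D)/(RT)].
(E_U−E_D)/(RT) = (67.7−50.4)×10³/(8.314×427) = 17300/3550 = 4.873.
k_D/k_U = (2.69×10^8/1.20×10^10)·exp(4.873) = 0.02242 × 130.7 = 2.93.

2.93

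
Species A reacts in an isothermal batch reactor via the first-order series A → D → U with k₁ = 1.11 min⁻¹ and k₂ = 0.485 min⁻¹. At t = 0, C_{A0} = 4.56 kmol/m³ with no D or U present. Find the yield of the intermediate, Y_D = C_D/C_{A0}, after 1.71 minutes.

0.509

Solving the coupled first-order balances gives C_D(t) = [k₁/(k₂−k₁)]·C_{A0}·(e^(−k₁t) − e^(−k₂t)).
e^(−k₁t) = e^(−1.11×1.71) = e^(−1.898) = 0.1499; e^(−k₂t) = e^(−0.8293) = 0.4363.
C_D = 1.11×4.56/(0.485−1.11) × (0.1499−0.4363) = (-8.099)×(-0.2865) = 2.320 kmol/m³.
Y_D = C_D/C_{A0} = 2.320/4.56 = 0.509.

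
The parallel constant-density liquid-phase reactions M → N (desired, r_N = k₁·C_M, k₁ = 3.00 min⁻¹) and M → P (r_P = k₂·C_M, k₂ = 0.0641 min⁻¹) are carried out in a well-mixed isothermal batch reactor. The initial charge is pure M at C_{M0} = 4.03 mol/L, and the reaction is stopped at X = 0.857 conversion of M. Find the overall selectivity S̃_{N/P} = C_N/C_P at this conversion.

C_M = C_{M0}(1−X) = 0.5763 mol/L.
Both paths are first order in M, so the instantaneous fraction to N is constant: dC_N/d(−C_M) = k₁/(k₁+k₂) = 0.9791.
C_N = 0.9791·(C_{M0}−C_M) = 0.9791×3.454 = 3.38 mol/L.
C_P = (C_{M0}−C_M)−C_N = 0.07225 mol/L; S̃_{N/P} = 3.381/0.07225 = 46.8.

46.8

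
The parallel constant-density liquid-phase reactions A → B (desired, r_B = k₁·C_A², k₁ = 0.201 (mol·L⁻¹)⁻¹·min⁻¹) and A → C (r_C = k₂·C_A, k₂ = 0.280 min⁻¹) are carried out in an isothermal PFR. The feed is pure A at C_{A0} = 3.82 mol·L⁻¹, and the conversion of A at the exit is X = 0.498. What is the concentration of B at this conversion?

1.27 mol·L⁻¹

C_A = C_{A0}(1−X) = 1.918 mol·L⁻¹.
Along a PFR/batch, dC_C/dC_A = −r_C/(r_B+r_C) = −k₂/(k₂+k₁·C_A).
Integrating from C_{A0} to C_A: C_C = (0.280/0.201)·ln[(0.280+0.201·3.82)/(0.280+0.201·1.92)] = 1.393·ln(1.048/0.6654) = 0.6325 mol·L⁻¹.
Then C_B = (C_{A0}−C_A) − C_C = 1.902 − 0.6325 = 1.270 mol·L⁻¹.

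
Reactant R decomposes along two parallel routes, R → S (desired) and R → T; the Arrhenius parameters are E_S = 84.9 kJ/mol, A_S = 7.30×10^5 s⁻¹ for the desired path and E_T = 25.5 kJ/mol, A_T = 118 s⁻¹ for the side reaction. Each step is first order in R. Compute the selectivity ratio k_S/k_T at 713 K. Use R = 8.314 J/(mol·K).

Since both paths have the same order in R, the concentration cancels and S_{S/T} = k_S/k_T = (A_S/A_T)·exp[(E_T−E_S)/(RT)].
(E_T−E_S)/(RT) = (25.5−84.9)×10³/(8.314×713) = -59400/5928 = -10.02.
k_S/k_T = (7.30×10^5/118)·exp(-10.02) = 6186 × 4.448×10^-5 = 0.275.

0.275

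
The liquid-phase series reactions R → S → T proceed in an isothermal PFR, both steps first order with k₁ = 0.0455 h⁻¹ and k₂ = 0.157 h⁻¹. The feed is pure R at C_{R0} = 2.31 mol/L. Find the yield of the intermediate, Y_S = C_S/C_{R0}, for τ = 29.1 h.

Solving the coupled first-order balances gives C_S(τ) = [k₁/(k₂−k₁)]·C_{R0}·(e^(−k₁τ) − e^(−k₂τ)).
e^(−k₁τ) = e^(−0.0455×29.1) = e^(−1.324) = 0.2661; e^(−k₂τ) = e^(−4.569) = 0.01037.
C_S = 0.0455×2.31/(0.157−0.0455) × (0.2661−0.01037) = 0.9426×0.2557 = 0.2410 mol/L.
Y_S = C_S/C_{R0} = 0.2410/2.31 = 0.104.

0.104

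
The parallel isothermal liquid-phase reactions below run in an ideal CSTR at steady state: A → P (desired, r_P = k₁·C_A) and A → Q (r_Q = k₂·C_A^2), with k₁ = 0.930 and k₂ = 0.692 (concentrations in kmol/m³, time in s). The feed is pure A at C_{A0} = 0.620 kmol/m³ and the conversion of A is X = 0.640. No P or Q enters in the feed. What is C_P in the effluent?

0.340 kmol/m³

Exit C_A = C_{A0}(1−X) = 0.620×0.360 = 0.2232 kmol/m³.
Rates in a CSTR are evaluated at the outlet concentration: r_P = 0.930×0.2232 = 0.2076, r_Q = 0.692×0.2232^2 = 0.03447.
Fraction of consumed A going to P: r_P/(r_P+r_Q) = 0.8576.
C_P = 0.8576·C_{A0}·X = 0.8576×0.620×0.640 = 0.340 kmol/m³.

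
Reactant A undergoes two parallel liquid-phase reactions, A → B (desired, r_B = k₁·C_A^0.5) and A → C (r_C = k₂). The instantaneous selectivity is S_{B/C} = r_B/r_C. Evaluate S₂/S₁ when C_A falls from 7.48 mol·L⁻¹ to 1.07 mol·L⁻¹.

0.378

S_{B/C} = (k₁/k₂)·C_A^0.5, so S₂/S₁ = (C_{A,2}/C_{A,1})^0.5.
= (1.07/7.48)^0.5 = (0.1430)^0.5 = 0.378.
Selectivity toward B falls as C_A falls — high-concentration operation is favoured.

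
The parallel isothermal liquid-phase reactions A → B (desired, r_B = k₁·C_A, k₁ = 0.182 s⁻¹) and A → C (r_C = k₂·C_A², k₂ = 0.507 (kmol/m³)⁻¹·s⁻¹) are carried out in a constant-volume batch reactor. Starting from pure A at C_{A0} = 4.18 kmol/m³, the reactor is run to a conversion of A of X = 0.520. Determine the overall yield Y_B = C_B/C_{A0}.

0.0560

C_A = C_{A0}(1−X) = 2.006 kmol/m³.
Along a PFR/batch, dC_B/dC_A = −r_B/(r_B+r_C) = −k₁/(k₁+k₂·C_A).
Integrating from C_{A0} to C_A: C_B = (0.182/0.507)·ln[(0.182+0.507·4.18)/(0.182+0.507·2.01)] = 0.3590·ln(2.301/1.199) = 0.2340 kmol/m³.
Y_B = C_B/C_{A0} = 0.2340/4.18 = 0.0560.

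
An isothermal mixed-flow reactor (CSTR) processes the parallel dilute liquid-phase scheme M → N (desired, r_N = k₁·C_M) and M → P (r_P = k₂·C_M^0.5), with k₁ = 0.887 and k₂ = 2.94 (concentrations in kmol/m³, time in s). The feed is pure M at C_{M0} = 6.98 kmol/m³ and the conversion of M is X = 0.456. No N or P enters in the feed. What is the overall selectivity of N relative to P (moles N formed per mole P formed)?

0.588

Exit C_M = C_{M0}(1−X) = 6.98×0.544 = 3.797 kmol/m³.
In a CSTR the entire volume is at exit conditions, so r_N = 0.887×3.797 = 3.368 and r_P = 2.94×3.797^0.5 = 5.729.
Overall selectivity = C_N/C_P = r_Nτ/(r_Pτ) = r_N/r_P = 0.588.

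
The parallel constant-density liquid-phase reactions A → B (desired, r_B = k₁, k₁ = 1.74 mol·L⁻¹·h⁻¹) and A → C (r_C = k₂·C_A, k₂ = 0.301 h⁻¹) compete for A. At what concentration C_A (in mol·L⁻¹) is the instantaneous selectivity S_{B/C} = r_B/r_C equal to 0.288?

20.1 mol·L⁻¹

S_{B/C} = (k₁/k₂)·C_A⁻¹ ⇒ C_A = (S·k₂/k₁)^(-1).
= (0.288×0.301/1.74)^(-1) = (0.04982)^(-1) = 20.1 mol·L⁻¹.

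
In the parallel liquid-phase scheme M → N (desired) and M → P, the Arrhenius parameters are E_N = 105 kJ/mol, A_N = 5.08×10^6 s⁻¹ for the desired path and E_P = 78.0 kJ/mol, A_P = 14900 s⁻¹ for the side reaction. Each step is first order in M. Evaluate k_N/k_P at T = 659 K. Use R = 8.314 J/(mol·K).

2.47

Since both paths have the same order in M, the concentration cancels and S_{N/P} = k_N/k_P = (A_N/A_P)·exp[(E_P−E_N)/(RT)].
(E_P−E_N)/(RT) = (78.0−105)×10³/(8.314×659) = -27000/5479 = -4.928.
k_N/k_P = (5.08×10^6/14900)·exp(-4.928) = 340.9 × 0.007241 = 2.47.
Since E_N > E_P, raising the temperature improves selectivity toward N.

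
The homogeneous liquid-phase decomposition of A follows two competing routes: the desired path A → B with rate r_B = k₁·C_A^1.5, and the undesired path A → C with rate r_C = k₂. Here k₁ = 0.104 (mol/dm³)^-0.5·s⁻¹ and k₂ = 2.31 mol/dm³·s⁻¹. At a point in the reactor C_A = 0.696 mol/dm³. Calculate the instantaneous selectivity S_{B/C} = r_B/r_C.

0.0261

S_{B/C} = r_B/r_C = (k₁·C_A^1.5)/(k₂) = (k₁/k₂)·C_A^1.5.
= (0.104×0.6960^1.5) / (2.31) = 0.06039/2.310 = 0.0261.
Since the desired path is higher order in A, keeping C_A high (PFR or concentrated feed) favours B.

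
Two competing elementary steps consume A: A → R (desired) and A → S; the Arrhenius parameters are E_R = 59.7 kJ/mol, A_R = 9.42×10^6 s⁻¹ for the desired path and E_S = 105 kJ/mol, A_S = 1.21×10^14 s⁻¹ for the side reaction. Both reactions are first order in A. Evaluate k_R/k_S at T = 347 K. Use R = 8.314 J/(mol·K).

With equal orders, S_{R/S} = k_R/k_S = (A_R/A_S)·exp[(E_S−E_R)/(RT)].
(E_S−E_R)/(RT) = (105−59.7)×10³/(8.314×347) = 45300/2885 = 15.70.
k_R/k_S = (9.42×10^6/1.21×10^14)·exp(15.70) = 7.785×10^-8 × 6.597×10^6 = 0.514.
Since E_R < E_S, lowering the temperature improves selectivity toward R.

0.514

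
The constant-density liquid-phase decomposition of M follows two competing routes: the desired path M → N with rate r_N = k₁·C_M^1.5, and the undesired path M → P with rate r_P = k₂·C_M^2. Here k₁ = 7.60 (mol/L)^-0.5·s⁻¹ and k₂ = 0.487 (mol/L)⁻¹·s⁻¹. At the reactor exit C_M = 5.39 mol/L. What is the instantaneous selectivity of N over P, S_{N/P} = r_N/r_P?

6.72

S_{N/P} = r_N/r_P = (k₁·C_M^1.5)/(k₂·C_M^2) = (k₁/k₂)·C_M^-0.5.
= (7.60×5.390^1.5) / (0.487×5.390^2) = 95.10/14.15 = 6.72.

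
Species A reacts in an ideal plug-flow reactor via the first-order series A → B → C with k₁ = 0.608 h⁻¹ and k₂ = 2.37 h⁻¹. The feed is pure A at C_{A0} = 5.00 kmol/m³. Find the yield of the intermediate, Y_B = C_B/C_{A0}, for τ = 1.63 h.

For first-order series with pure A initially, C_B(τ) = k₁C_{A0}/(k₂−k₁)·(e^(−k₁τ) − e^(−k₂τ)).
e^(−k₁τ) = e^(−0.608×1.63) = e^(−0.9910) = 0.3712; e^(−k₂τ) = e^(−3.863) = 0.02100.
C_B = 0.608×5.00/(2.37−0.608) × (0.3712−0.02100) = 1.725×0.3502 = 0.6042 kmol/m³.
Y_B = C_B/C_{A0} = 0.6042/5.00 = 0.121.

0.121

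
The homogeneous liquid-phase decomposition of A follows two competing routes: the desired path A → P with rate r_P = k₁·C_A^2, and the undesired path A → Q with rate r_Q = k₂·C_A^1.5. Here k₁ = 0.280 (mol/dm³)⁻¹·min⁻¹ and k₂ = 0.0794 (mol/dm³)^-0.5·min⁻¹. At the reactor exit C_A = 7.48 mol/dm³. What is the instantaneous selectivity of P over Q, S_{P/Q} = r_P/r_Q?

S_{P/Q} = r_P/r_Q = (k₁·C_A^2)/(k₂·C_A^1.5) = (k₁/k₂)·C_A^0.5.
= (0.280×7.480^2) / (0.0794×7.480^1.5) = 15.67/1.624 = 9.64.
Since the desired path is higher order in A, keeping C_A high (PFR or concentrated feed) favours P.

9.64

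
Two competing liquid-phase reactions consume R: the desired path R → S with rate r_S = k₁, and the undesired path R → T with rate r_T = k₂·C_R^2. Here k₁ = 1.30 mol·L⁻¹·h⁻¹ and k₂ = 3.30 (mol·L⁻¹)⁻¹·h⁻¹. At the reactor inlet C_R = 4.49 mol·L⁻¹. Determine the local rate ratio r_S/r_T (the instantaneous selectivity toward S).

S_{S/T} = r_S/r_T = (k₁)/(k₂·C_R^2) = (k₁/k₂)·C_R^-2.
= (1.30) / (3.30×4.490^2) = 1.300/66.53 = 0.0195.
The undesired path is higher order in R, so low C_R (CSTR or dilute feed) favours S.

0.0195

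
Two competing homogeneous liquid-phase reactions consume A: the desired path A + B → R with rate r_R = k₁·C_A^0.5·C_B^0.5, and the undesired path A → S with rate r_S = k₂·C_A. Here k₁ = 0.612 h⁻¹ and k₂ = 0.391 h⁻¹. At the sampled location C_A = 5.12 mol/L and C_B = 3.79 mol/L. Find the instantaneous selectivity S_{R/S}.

1.35

S_{R/S} = r_R/r_S = (k₁·C_A^0.5·C_B^0.5)/(k₂·C_A) = (k₁/k₂)·C_A^-0.5·C_B^0.5.
= (0.612×5.120^0.5×3.790^0.5) / (0.391×5.120) = 2.696/2.002 = 1.35.
The undesired path is higher order in A, so low C_A (CSTR or dilute feed) favours R.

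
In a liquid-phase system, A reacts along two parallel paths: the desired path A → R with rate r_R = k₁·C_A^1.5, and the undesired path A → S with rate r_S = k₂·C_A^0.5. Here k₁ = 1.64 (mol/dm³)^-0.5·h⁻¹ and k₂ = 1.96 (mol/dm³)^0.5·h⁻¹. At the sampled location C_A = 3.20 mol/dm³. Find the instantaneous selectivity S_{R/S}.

S_{R/S} = r_R/r_S = (k₁·C_A^1.5)/(k₂·C_A^0.5) = (k₁/k₂)·C_A.
= (1.64×3.200^1.5) / (1.96×3.200^0.5) = 9.388/3.506 = 2.68.
Since the desired path is higher order in A, keeping C_A high (PFR or concentrated feed) favours R.

2.68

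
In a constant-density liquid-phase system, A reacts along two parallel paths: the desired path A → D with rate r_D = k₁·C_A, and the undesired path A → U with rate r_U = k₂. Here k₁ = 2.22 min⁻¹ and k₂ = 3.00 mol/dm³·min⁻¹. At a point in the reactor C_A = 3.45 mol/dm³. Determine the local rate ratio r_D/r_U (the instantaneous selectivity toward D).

S_{D/U} = r_D/r_U = (k₁·C_A)/(k₂) = (k₁/k₂)·C_A.
= (2.22×3.450) / (3.00) = 7.659/3.000 = 2.55.

2.55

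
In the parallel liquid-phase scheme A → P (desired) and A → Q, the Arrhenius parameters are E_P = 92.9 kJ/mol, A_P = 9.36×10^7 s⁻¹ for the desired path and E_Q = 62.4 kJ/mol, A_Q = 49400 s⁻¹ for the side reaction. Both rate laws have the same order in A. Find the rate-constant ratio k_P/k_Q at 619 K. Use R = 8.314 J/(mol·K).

5.05

With equal orders, S_{P/Q} = k_P/k_Q = (A_P/A_Q)·exp[(E_Q−E_P)/(RT)].
(E_Q−E_P)/(RT) = (62.4−92.9)×10³/(8.314×619) = -30500/5146 = -5.927.
k_P/k_Q = (9.36×10^7/49400)·exp(-5.927) = 1895 × 0.002668 = 5.05.
Since E_P > E_Q, raising the temperature improves selectivity toward P.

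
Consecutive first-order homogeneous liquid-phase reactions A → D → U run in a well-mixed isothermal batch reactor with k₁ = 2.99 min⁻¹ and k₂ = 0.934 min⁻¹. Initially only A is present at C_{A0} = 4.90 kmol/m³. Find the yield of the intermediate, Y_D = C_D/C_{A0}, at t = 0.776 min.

0.562

The intermediate concentration in a first-order A→B→C sequence is C_D = k₁C_{A0}(e^(−k₁t) − e^(−k₂t))/(k₂−k₁).
e^(−k₁t) = e^(−2.99×0.776) = e^(−2.320) = 0.09825; e^(−k₂t) = e^(−0.7248) = 0.4844.
C_D = 2.99×4.90/(0.934−2.99) × (0.09825−0.4844) = (-7.126)×(-0.3862) = 2.752 kmol/m³.
Y_D = C_D/C_{A0} = 2.752/4.90 = 0.562.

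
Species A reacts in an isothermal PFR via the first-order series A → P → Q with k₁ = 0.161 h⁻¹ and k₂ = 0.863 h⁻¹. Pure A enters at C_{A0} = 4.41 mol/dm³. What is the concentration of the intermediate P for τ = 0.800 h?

For first-order series with pure A initially, C_P(τ) = k₁C_{A0}/(k₂−k₁)·(e^(−k₁τ) − e^(−k₂τ)).
e^(−k₁τ) = e^(−0.161×0.800) = e^(−0.1288) = 0.8791; e^(−k₂τ) = e^(−0.6904) = 0.5014.
C_P = 0.161×4.41/(0.863−0.161) × (0.8791−0.5014) = 1.011×0.3778 = 0.3821 mol/dm³.

0.382 mol/dm³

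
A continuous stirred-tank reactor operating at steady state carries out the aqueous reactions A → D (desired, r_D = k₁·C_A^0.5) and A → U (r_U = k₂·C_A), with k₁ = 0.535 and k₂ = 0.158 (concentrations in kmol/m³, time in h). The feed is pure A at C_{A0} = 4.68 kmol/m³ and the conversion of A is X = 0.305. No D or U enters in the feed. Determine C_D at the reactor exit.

0.931 kmol/m³

Exit C_A = C_{A0}(1−X) = 4.68×0.695 = 3.253 kmol/m³.
In a CSTR the entire volume is at exit conditions, so r_D = 0.535×3.253^0.5 = 0.9649 and r_U = 0.158×3.253 = 0.5139.
Fraction of consumed A going to D: r_D/(r_D+r_U) = 0.6525.
C_D = 0.6525·C_{A0}·X = 0.6525×4.68×0.305 = 0.931 kmol/m³.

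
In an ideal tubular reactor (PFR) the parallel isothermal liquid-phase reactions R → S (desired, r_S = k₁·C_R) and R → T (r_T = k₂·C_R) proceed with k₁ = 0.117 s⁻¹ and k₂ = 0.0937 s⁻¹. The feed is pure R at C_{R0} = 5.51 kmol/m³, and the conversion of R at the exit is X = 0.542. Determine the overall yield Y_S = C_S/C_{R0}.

C_R = C_{R0}(1−X) = 2.524 kmol/m³.
Both paths are first order in R, so the instantaneous fraction to S is constant: dC_S/d(−C_R) = k₁/(k₁+k₂) = 0.5553.
C_S = 0.5553·(C_{R0}−C_R) = 0.5553×2.986 = 1.66 kmol/m³.
Y_S = C_S/C_{R0} = 1.658/5.51 = 0.301.

0.301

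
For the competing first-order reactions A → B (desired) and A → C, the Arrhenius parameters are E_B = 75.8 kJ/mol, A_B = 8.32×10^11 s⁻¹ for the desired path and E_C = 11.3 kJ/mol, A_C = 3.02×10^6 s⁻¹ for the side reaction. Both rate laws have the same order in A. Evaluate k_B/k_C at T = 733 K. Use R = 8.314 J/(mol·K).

6.98

k_B/k_C = (A_B/A_C)·exp[−(E_B−E_C)/(RT)] = (A_B/A_C)·exp[(E_C−E_B)/(RT)].
(E_C−E_B)/(RT) = (11.3−75.8)×10³/(8.314×733) = -64500/6094 = -10.58.
k_B/k_C = (8.32×10^11/3.02×10^6)·exp(-10.58) = 2.755×10^5 × 2.532×10^-5 = 6.98.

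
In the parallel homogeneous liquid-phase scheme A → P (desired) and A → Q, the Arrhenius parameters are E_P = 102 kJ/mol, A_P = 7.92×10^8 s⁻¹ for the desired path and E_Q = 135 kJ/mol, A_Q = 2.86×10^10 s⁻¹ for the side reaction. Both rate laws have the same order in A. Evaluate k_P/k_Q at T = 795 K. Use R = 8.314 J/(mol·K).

4.08

Since both paths have the same order in A, the concentration cancels and S_{P/Q} = k_P/k_Q = (A_P/A_Q)·exp[(E_Q−E_P)/(RT)].
(E_Q−E_P)/(RT) = (135−102)×10³/(8.314×795) = 33000/6610 = 4.993.
k_P/k_Q = (7.92×10^8/2.86×10^10)·exp(4.993) = 0.02769 × 147.3 = 4.08.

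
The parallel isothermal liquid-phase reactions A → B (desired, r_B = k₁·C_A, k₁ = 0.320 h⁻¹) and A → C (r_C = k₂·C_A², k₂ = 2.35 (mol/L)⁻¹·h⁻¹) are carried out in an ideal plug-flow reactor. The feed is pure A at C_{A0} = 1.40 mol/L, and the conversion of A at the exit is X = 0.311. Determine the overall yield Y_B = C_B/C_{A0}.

0.0324

C_A = C_{A0}(1−X) = 0.9646 mol/L.
Along a PFR/batch, dC_B/dC_A = −r_B/(r_B+r_C) = −k₁/(k₁+k₂·C_A).
Integrating from C_{A0} to C_A: C_B = (0.320/2.35)·ln[(0.320+2.35·1.40)/(0.320+2.35·0.965)] = 0.1362·ln(3.610/2.587) = 0.04538 mol/L.
Y_B = C_B/C_{A0} = 0.04538/1.40 = 0.0324.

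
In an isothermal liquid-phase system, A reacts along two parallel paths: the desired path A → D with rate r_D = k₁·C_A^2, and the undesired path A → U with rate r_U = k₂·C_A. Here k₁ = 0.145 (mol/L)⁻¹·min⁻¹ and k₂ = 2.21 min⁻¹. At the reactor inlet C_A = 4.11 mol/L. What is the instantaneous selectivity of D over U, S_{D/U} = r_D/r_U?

0.270

S_{D/U} = r_D/r_U = (k₁·C_A^2)/(k₂·C_A) = (k₁/k₂)·C_A.
= (0.145×4.110^2) / (2.21×4.110) = 2.449/9.083 = 0.270.
Since the desired path is higher order in A, keeping C_A high (PFR or concentrated feed) favours D.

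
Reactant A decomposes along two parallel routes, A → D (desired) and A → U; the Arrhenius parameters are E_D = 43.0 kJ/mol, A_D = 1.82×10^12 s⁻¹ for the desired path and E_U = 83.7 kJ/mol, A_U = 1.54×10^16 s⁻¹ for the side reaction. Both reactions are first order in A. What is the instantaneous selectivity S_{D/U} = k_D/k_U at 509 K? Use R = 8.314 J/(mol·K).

k_D/k_U = (A_D/A_U)·exp[−(E_D−E_U)/(RT)] = (A_D/A_U)·exp[(E_U−E_D)/(RT)].
(E_U−E_D)/(RT) = (83.7−43.0)×10³/(8.314×509) = 40700/4232 = 9.618.
k_D/k_U = (1.82×10^12/1.54×10^16)·exp(9.618) = 1.182×10^-4 × 15027 = 1.78.
Since E_D < E_U, lowering the temperature improves selectivity toward D.

1.78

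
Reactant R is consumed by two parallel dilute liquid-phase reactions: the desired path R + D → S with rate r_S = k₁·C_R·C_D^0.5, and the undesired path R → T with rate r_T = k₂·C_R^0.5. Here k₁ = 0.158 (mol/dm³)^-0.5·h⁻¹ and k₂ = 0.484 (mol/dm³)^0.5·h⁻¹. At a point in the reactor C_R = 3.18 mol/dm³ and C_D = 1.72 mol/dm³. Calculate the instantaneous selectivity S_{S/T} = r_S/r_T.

0.763

S_{S/T} = r_S/r_T = (k₁·C_R·C_D^0.5)/(k₂·C_R^0.5) = (k₁/k₂)·C_R^0.5·C_D^0.5.
= (0.158×3.180×1.720^0.5) / (0.484×3.180^0.5) = 0.6589/0.8631 = 0.763.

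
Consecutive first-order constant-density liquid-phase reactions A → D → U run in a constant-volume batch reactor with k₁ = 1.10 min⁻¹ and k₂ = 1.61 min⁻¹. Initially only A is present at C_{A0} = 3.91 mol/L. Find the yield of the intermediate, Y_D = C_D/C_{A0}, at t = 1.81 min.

The intermediate concentration in a first-order A→B→C sequence is C_D = k₁C_{A0}(e^(−k₁t) − e^(−k₂t))/(k₂−k₁).
e^(−k₁t) = e^(−1.10×1.81) = e^(−1.991) = 0.1366; e^(−k₂t) = e^(−2.914) = 0.05425.
C_D = 1.10×3.91/(1.61−1.10) × (0.1366−0.05425) = 8.433×0.08231 = 0.6941 mol/L.
Y_D = C_D/C_{A0} = 0.6941/3.91 = 0.178.

0.178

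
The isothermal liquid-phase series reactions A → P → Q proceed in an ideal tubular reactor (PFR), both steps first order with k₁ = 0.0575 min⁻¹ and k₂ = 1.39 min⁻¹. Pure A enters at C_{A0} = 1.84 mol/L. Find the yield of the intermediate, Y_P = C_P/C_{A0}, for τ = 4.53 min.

0.0332

Solving the coupled first-order balances gives C_P(τ) = [k₁/(k₂−k₁)]·C_{A0}·(e^(−k₁τ) − e^(−k₂τ)).
e^(−k₁τ) = e^(−0.0575×4.53) = e^(−0.2605) = 0.7707; e^(−k₂τ) = e^(−6.297) = 0.001842.
C_P = 0.0575×1.84/(1.39−0.0575) × (0.7707−0.001842) = 0.07940×0.7688 = 0.06105 mol/L.
Y_P = C_P/C_{A0} = 0.06105/1.84 = 0.0332.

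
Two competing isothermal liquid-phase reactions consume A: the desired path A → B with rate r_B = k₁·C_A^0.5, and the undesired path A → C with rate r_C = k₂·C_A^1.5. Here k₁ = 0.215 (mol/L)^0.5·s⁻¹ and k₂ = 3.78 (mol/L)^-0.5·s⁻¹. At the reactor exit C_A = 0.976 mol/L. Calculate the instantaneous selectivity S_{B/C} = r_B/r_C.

S_{B/C} = r_B/r_C = (k₁·C_A^0.5)/(k₂·C_A^1.5) = (k₁/k₂)·C_A⁻¹.
= (0.215×0.9760^0.5) / (3.78×0.9760^1.5) = 0.2124/3.645 = 0.0583.

0.0583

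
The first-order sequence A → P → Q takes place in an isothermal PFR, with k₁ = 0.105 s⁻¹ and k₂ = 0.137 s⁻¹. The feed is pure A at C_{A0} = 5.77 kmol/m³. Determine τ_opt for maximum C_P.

For first-order series the maximum of C_P occurs at τ_opt = ln(k₂/k₁)/(k₂−k₁).
= ln(0.137/0.105)/(0.137−0.105) = ln(1.305)/0.03200 = 0.2660/0.03200 = 8.31 s.

8.31 s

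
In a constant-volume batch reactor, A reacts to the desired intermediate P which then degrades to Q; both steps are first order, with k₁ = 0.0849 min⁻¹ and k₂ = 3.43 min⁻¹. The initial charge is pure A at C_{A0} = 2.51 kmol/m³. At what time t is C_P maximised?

1.11 min

Setting dC_P/dt = 0 gives t_opt = ln(k₂/k₁)/(k₂−k₁).
= ln(3.43/0.0849)/(3.43−0.0849) = ln(40.40)/3.345 = 3.699/3.345 = 1.11 min.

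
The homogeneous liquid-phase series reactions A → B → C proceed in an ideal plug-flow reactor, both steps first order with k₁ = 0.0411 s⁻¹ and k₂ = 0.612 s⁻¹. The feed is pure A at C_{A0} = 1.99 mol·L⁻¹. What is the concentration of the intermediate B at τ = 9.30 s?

For first-order series with pure A initially, C_B(τ) = k₁C_{A0}/(k₂−k₁)·(e^(−k₁τ) − e^(−k₂τ)).
e^(−k₁τ) = e^(−0.0411×9.30) = e^(−0.3822) = 0.6823; e^(−k₂τ) = e^(−5.692) = 0.003374.
C_B = 0.0411×1.99/(0.612−0.0411) × (0.6823−0.003374) = 0.1433×0.6790 = 0.09727 mol·L⁻¹.

0.0973 mol·L⁻¹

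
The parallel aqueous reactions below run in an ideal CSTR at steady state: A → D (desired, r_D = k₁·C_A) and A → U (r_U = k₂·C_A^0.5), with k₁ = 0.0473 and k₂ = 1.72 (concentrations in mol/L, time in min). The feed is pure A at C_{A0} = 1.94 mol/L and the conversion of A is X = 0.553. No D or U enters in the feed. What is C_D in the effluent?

Exit C_A = C_{A0}(1−X) = 1.94×0.447 = 0.8672 mol/L.
In a CSTR the entire volume is at exit conditions, so r_D = 0.0473×0.8672 = 0.04102 and r_U = 1.72×0.8672^0.5 = 1.602.
Fraction of consumed A going to D: r_D/(r_D+r_U) = 0.02497.
C_D = 0.02497·C_{A0}·X = 0.02497×1.94×0.553 = 0.0268 mol/L.

0.0268 mol/L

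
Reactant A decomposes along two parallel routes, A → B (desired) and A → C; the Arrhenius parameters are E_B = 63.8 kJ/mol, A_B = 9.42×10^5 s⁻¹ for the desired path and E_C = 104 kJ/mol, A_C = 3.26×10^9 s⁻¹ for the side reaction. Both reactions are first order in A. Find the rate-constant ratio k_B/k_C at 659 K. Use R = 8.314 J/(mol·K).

Since both paths have the same order in A, the concentration cancels and S_{B/C} = k_B/k_C = (A_B/A_C)·exp[(E_C−E_B)/(RT)].
(E_C−E_B)/(RT) = (104−63.8)×10³/(8.314×659) = 40200/5479 = 7.337.
k_B/k_C = (9.42×10^5/3.26×10^9)·exp(7.337) = 2.890×10^-4 × 1536 = 0.444.
Since E_B < E_C, lowering the temperature improves selectivity toward B.

0.444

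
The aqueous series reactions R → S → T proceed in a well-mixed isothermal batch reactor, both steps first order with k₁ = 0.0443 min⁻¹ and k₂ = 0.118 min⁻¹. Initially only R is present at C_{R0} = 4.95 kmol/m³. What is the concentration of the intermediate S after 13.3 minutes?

Solving the coupled first-order balances gives C_S(t) = [k₁/(k₂−k₁)]·C_{R0}·(e^(−k₁t) − e^(−k₂t)).
e^(−k₁t) = e^(−0.0443×13.3) = e^(−0.5892) = 0.5548; e^(−k₂t) = e^(−1.569) = 0.2082.
C_S = 0.0443×4.95/(0.118−0.0443) × (0.5548−0.2082) = 2.975×0.3466 = 1.031 kmol/m³.

1.03 kmol/m³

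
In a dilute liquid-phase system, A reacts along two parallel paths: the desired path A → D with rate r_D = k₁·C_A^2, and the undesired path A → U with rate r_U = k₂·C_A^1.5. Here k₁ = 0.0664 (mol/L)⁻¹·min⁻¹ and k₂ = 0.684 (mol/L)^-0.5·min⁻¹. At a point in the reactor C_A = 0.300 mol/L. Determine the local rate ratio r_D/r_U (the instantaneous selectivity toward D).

0.0532

S_{D/U} = r_D/r_U = (k₁·C_A^2)/(k₂·C_A^1.5) = (k₁/k₂)·C_A^0.5.
= (0.0664×0.3000^2) / (0.684×0.3000^1.5) = 0.005976/0.1124 = 0.0532.
Since the desired path is higher order in A, keeping C_A high (PFR or concentrated feed) favours D.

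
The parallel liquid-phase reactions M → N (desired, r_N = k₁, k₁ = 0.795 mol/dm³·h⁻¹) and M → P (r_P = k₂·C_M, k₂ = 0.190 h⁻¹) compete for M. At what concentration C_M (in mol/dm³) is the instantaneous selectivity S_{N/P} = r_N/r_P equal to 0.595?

S_{N/P} = (k₁/k₂)·C_M⁻¹ ⇒ C_M = (S·k₂/k₁)^(-1).
= (0.595×0.190/0.795)^(-1) = (0.1422)^(-1) = 7.03 mol/dm³.

7.03 mol/dm³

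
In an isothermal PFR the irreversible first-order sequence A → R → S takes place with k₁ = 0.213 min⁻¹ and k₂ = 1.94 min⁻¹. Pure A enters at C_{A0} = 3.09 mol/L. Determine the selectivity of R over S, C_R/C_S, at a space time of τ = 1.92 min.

Solving the coupled first-order balances gives C_R(τ) = [k₁/(k₂−k₁)]·C_{A0}·(e^(−k₁τ) − e^(−k₂τ)).
e^(−k₁τ) = e^(−0.213×1.92) = e^(−0.4090) = 0.6643; e^(−k₂τ) = e^(−3.725) = 0.02412.
C_R = 0.213×3.09/(1.94−0.213) × (0.6643−0.02412) = 0.3811×0.6402 = 0.2440 mol/L.
C_A = C_{A0}e^(−k₁τ) = 2.053 mol/L, so C_S = C_{A0}−C_A−C_R = 0.7932 mol/L; C_R/C_S = 0.308.

0.308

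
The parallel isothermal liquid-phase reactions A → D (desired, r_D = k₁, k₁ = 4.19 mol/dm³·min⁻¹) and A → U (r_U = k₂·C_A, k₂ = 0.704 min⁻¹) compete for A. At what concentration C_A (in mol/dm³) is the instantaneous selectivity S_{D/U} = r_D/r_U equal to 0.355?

S_{D/U} = (k₁/k₂)·C_A⁻¹ ⇒ C_A = (S·k₂/k₁)^(-1).
= (0.355×0.704/4.19)^(-1) = (0.05965)^(-1) = 16.8 mol/dm³.

16.8 mol/dm³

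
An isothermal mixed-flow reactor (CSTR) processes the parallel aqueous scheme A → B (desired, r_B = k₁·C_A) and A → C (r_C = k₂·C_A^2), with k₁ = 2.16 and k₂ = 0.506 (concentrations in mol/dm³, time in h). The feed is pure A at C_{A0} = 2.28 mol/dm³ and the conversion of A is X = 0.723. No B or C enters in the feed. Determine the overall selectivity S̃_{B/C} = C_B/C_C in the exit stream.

6.76

Exit C_A = C_{A0}(1−X) = 2.28×0.277 = 0.6316 mol/dm³.
In a CSTR the entire volume is at exit conditions, so r_B = 2.16×0.6316 = 1.364 and r_C = 0.506×0.6316^2 = 0.2018.
Overall selectivity = C_B/C_C = r_Bτ/(r_Cτ) = r_B/r_C = 6.76.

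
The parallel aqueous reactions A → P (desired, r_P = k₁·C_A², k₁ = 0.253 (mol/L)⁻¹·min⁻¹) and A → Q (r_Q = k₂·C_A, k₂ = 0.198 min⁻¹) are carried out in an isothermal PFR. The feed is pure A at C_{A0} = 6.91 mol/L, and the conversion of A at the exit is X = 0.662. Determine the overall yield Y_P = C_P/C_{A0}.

C_A = C_{A0}(1−X) = 2.336 mol/L.
Along a PFR/batch, dC_Q/dC_A = −r_Q/(r_P+r_Q) = −k₂/(k₂+k₁·C_A).
Integrating from C_{A0} to C_A: C_Q = (0.198/0.253)·ln[(0.198+0.253·6.91)/(0.198+0.253·2.34)] = 0.7826·ln(1.946/0.7889) = 0.7067 mol/L.
Then C_P = (C_{A0}−C_A) − C_Q = 4.574 − 0.7067 = 3.868 mol/L.
Y_P = C_P/C_{A0} = 3.868/6.91 = 0.560.

0.560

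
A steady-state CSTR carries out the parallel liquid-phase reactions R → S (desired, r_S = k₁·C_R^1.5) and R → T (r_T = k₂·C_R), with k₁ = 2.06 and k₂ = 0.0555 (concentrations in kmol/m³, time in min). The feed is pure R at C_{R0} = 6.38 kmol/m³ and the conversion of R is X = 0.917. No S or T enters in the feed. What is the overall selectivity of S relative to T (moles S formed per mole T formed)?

Exit C_R = C_{R0}(1−X) = 6.38×0.0830 = 0.5295 kmol/m³.
Rates in a CSTR are evaluated at the outlet concentration: r_S = 2.06×0.5295^1.5 = 0.7938, r_T = 0.0555×0.5295 = 0.02939.
Overall selectivity = C_S/C_T = r_Sτ/(r_Tτ) = r_S/r_T = 27.0.

27.0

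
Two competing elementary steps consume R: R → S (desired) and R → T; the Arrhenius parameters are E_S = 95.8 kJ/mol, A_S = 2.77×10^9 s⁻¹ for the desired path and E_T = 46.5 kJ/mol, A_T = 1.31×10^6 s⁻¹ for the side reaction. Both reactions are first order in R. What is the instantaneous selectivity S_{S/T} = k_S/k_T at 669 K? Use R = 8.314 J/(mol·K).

0.299

Since both paths have the same order in R, the concentration cancels and S_{S/T} = k_S/k_T = (A_S/A_T)·exp[(E_T−E_S)/(RT)].
(E_T−E_S)/(RT) = (46.5−95.8)×10³/(8.314×669) = -49300/5562 = -8.864.
k_S/k_T = (2.77×10^9/1.31×10^6)·exp(-8.864) = 2115 × 1.414×10^-4 = 0.299.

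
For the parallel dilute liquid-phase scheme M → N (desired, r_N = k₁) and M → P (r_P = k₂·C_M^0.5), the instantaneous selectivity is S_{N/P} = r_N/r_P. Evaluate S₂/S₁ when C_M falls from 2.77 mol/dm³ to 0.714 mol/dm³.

S_{N/P} = (k₁/k₂)·C_M^-0.5, so S₂/S₁ = (C_{M,2}/C_{M,1})^-0.5.
= (0.714/2.77)^(-0.5) = (0.2578)^(-0.5) = 1.97.

1.97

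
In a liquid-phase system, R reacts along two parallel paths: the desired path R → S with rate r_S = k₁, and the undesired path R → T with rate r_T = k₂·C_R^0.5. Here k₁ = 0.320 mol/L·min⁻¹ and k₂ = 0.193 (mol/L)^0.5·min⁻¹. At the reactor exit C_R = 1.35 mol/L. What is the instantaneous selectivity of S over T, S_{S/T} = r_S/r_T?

S_{S/T} = r_S/r_T = (k₁)/(k₂·C_R^0.5) = (k₁/k₂)·C_R^-0.5.
= (0.320) / (0.193×1.350^0.5) = 0.3200/0.2242 = 1.43.

1.43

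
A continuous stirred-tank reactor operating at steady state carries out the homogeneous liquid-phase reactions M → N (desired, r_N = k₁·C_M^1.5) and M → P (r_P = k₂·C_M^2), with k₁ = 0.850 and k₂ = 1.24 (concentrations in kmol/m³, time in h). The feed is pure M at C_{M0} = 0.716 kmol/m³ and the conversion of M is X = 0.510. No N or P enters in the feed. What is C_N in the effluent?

0.196 kmol/m³

Exit C_M = C_{M0}(1−X) = 0.716×0.490 = 0.3508 kmol/m³.
A CSTR operates uniformly at the exit composition, giving r_N = 0.1766 and r_P = 0.1526 (each k·C_M^n at C_M = 0.3508).
Fraction of consumed M going to N: r_N/(r_N+r_P) = 0.5365.
C_N = 0.5365·C_{M0}·X = 0.5365×0.716×0.510 = 0.196 kmol/m³.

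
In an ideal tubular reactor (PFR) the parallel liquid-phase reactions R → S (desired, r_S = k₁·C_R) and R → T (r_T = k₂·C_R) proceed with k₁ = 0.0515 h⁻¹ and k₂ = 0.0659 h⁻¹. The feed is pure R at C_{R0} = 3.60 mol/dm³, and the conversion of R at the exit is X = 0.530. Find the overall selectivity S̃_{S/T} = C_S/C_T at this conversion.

C_R = C_{R0}(1−X) = 1.692 mol/dm³.
Both paths are first order in R, so the instantaneous fraction to S is constant: dC_S/d(−C_R) = k₁/(k₁+k₂) = 0.4387.
C_S = 0.4387·(C_{R0}−C_R) = 0.4387×1.908 = 0.837 mol/dm³.
C_T = (C_{R0}−C_R)−C_S = 1.071 mol/dm³; S̃_{S/T} = 0.8370/1.071 = 0.781.

0.781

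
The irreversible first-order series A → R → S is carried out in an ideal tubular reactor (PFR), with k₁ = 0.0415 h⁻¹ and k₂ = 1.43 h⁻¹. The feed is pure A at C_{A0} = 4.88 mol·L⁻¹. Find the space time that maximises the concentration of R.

2.55 h

The intermediate peaks when r₁ = r₂, i.e. k₁e^(−k₁τ) = k₂e^(−k₂τ), giving τ_opt = ln(k₂/k₁)/(k₂−k₁).
= ln(1.43/0.0415)/(1.43−0.0415) = ln(34.46)/1.388 = 3.540/1.388 = 2.55 h.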